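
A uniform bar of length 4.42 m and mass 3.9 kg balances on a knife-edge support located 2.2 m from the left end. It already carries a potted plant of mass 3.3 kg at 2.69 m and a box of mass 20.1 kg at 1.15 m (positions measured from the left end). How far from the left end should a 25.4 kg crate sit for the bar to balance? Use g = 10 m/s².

x ≈ 2.97 m from the left end

Sum moments about the knife-edge support (at 2.2 m from the left end) (the support reaction has zero arm there).
Beam weight: 3.9 × 10 = 39 N down at 2.21 m → arm 0.01 m, τ = 39 × 0.01 = 0.39 N·m clockwise.
Potted plant: 3.3 × 10 = 33 N down at 2.69 m → arm 0.49 m, τ = 33 × 0.49 = 16.17 N·m clockwise.
Box: 20.1 × 10 = 201 N down at 1.15 m → arm 1.05 m, τ = 201 × 1.05 = 211.1 N·m counterclockwise.
Net moment of existing loads = 194.5 N·m counterclockwise.
The crate weighs 25.4 × 10 = 254 N and must supply an equal clockwise moment, so its lever arm about the knife-edge support is 194.5 / 254 = 0.766 m.
That puts it at 2.2 + 0.766 = 2.97 m from the left end.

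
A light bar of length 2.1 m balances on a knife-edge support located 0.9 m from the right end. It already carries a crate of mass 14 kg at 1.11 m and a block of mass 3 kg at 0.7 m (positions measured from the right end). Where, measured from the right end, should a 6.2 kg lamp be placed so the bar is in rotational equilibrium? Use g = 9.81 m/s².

x ≈ 0.523 m from the right end

Choose the knife-edge support (at 0.9 m from the right end) as the axis so the support reaction has zero arm there.
Crate: 14 × 9.81 = 137.3 N down at 1.11 m → arm 0.21 m, τ = 137.3 × 0.21 = 28.83 N·m counterclockwise.
Block: 3 × 9.81 = 29.43 N down at 0.7 m → arm 0.2 m, τ = 29.43 × 0.2 = 5.886 N·m clockwise.
Net moment of existing loads = 22.94 N·m counterclockwise.
The lamp weighs 6.2 × 9.81 = 60.82 N and must supply an equal clockwise moment, so its lever arm about the knife-edge support is 22.94 / 60.82 = 0.377 m.
That puts it at 0.9 − 0.377 = 0.523 m from the right end.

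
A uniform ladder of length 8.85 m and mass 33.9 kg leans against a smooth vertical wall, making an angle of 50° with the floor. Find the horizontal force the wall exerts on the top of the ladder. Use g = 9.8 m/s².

Choose the foot of the ladder as the axis so the floor normal and friction both act there and drop out.
Ladder weight 33.9×9.8 = 332.2 N acts at 4.425 m along the ladder; its horizontal arm is 4.425·cos50° = 2.844 m → τ = 944.8 N·m clockwise.
Wall normal N acts horizontally at the top; its moment arm is the height L sinθ = 8.85·sin50° = 6.779 m, counterclockwise.
For rotational equilibrium, N × 6.779 = 944.8, so N = 139 N.

N_wall ≈ 139 N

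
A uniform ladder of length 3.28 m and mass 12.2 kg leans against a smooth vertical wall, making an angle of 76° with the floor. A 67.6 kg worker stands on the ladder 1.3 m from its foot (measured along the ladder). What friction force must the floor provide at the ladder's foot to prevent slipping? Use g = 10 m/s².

f ≈ 82 N

Sum moments about the foot of the ladder (the floor normal and friction both act there and drop out).
Ladder weight 12.2×10 = 122 N acts at 1.64 m along the ladder; its horizontal arm is 1.64·cos76° = 0.3968 m → τ = 48.41 N·m clockwise.
Worker: 67.6×10 = 676 N at 1.3 m → arm 0.3145 m → τ = 212.6 N·m clockwise.
Wall normal N acts horizontally at the top; its moment arm is the height L sinθ = 3.28·sin76° = 3.183 m, counterclockwise.
For rotational equilibrium, N × 3.183 = 261, so N = 82 N.
ΣFx = 0: friction at the foot balances the wall's push, so f = N_wall = 82 N.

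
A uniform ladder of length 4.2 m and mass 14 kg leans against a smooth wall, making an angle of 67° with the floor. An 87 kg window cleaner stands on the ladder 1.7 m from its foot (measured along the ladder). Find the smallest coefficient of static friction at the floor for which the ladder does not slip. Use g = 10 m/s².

μ_min ≈ 0.177

About the foot of the ladder:
Ladder weight 14×10 = 140 N acts at 2.1 m along the ladder; its horizontal arm is 2.1·cos67° = 0.8205 m → τ = 114.9 N·m clockwise.
Window cleaner: 87×10 = 870 N at 1.7 m → arm 0.6642 m → τ = 577.9 N·m clockwise.
Wall normal N acts horizontally at the top; its moment arm is the height L sinθ = 4.2·sin67° = 3.866 m, counterclockwise.
Στ = 0 ⇒ N × 3.866 = 692.8 ⇒ N = 179.2 N.
ΣFx = 0 ⇒ f = N_wall = 179.2 N. ΣFy = 0 ⇒ N_floor = 1010 N.
μ_min = f / N_floor = 179.2 / 1010 = 0.177.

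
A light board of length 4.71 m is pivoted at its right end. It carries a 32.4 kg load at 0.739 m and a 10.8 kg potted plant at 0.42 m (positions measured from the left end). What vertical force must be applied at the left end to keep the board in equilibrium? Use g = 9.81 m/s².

F ≈ 364 N

Taking torques about the right end:
Load: 32.4 × 9.81 = 317.8 N down at 0.739 m → arm 3.971 m, τ = 317.8 × 3.971 = 1262 N·m counterclockwise.
Potted plant: 10.8 × 9.81 = 105.9 N down at 0.42 m → arm 4.29 m, τ = 105.9 × 4.29 = 454.3 N·m counterclockwise.
Net moment of the loads = 1716 N·m counterclockwise.
The upward force F acts at the left end, arm 4.71 m, giving F × 4.71 clockwise.
For rotational equilibrium, F × 4.71 = 1716, so F = 1716 / 4.71 = 364 N.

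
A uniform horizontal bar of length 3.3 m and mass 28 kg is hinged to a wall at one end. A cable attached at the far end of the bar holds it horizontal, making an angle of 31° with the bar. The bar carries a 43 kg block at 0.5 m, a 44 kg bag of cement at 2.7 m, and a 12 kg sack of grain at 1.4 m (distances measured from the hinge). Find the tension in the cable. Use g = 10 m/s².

T ≈ 1200 N

Take moments about the hinge.
Beam weight: 28 × 10 = 280 N down at 1.65 m → arm 1.65 m, τ = 280 × 1.65 = 462 N·m clockwise.
Block: 43 × 10 = 430 N down at 0.5 m → arm 0.5 m, τ = 430 × 0.5 = 215 N·m clockwise.
Bag of cement: 44 × 10 = 440 N down at 2.7 m → arm 2.7 m, τ = 440 × 2.7 = 1188 N·m clockwise.
Sack of grain: 12 × 10 = 120 N down at 1.4 m → arm 1.4 m, τ = 120 × 1.4 = 168 N·m clockwise.
Total clockwise load moment = 2033 N·m.
The cable tension T acts at 3.3 m; only its component perpendicular to the bar, T sinθ, produces torque. sin 31° = 0.515.
Setting net torque to zero: T × 3.3 × 0.515 = 2033 → T = 2033 / 1.7 = 1200 N.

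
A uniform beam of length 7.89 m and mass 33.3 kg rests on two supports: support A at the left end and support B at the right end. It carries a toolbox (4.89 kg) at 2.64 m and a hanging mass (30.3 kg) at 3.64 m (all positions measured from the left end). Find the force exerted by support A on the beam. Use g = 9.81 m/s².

R_A ≈ 355 N

Take moments about support B.
Beam weight: 33.3 × 9.81 = 326.7 N down at 3.945 m → arm 3.945 m, τ = 326.7 × 3.945 = 1289 N·m counterclockwise.
Toolbox: 4.89 × 9.81 = 47.97 N down at 2.64 m → arm 5.25 m, τ = 47.97 × 5.25 = 251.8 N·m counterclockwise.
Hanging mass: 30.3 × 9.81 = 297.2 N down at 3.64 m → arm 4.25 m, τ = 297.2 × 4.25 = 1263 N·m counterclockwise.
Net load moment about support B = 2804 N·m counterclockwise.
Reaction R at support A is upward at 0 m, arm 7.89 m → moment R × 7.89 clockwise.
Στ = 0 ⇒ R × 7.89 = 2804 ⇒ R = 355 N.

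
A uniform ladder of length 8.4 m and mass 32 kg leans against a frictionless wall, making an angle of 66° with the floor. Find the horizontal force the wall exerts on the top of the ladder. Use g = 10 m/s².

N_wall ≈ 71.2 N

Choose the foot of the ladder as the axis so the floor normal and friction both act there and drop out.
Ladder weight 32×10 = 320 N acts at 4.2 m along the ladder; its horizontal arm is 4.2·cos66° = 1.708 m → τ = 546.6 N·m clockwise.
Wall normal N acts horizontally at the top; its moment arm is the height L sinθ = 8.4·sin66° = 7.674 m, counterclockwise.
Setting net torque to zero: N × 7.674 = 546.6 → N = 71.2 N.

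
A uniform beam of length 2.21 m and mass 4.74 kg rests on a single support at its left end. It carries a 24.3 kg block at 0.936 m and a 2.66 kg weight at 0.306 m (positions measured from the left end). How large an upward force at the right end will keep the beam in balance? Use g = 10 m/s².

Taking torques about the left end:
Beam weight: 4.74 × 10 = 47.4 N down at 1.105 m → arm 1.105 m, τ = 47.4 × 1.105 = 52.38 N·m clockwise.
Block: 24.3 × 10 = 243 N down at 0.936 m → arm 0.936 m, τ = 243 × 0.936 = 227.4 N·m clockwise.
Weight: 2.66 × 10 = 26.6 N down at 0.306 m → arm 0.306 m, τ = 26.6 × 0.306 = 8.14 N·m clockwise.
Net moment of the loads = 287.9 N·m clockwise.
The upward force F acts at the right end, arm 2.21 m, giving F × 2.21 counterclockwise.
Στ = 0 ⇒ F × 2.21 = 287.9 ⇒ F = 287.9 / 2.21 = 130 N.

F ≈ 130 N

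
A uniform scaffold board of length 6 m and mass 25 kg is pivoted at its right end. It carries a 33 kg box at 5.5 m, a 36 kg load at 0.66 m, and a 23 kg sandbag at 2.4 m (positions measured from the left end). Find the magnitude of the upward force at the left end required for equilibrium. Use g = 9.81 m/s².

F ≈ 599 N

About the right end:
Beam weight: 25 × 9.81 = 245.2 N down at 3 m → arm 3 m, τ = 245.2 × 3 = 735.6 N·m counterclockwise.
Box: 33 × 9.81 = 323.7 N down at 5.5 m → arm 0.5 m, τ = 323.7 × 0.5 = 161.8 N·m counterclockwise.
Load: 36 × 9.81 = 353.2 N down at 0.66 m → arm 5.34 m, τ = 353.2 × 5.34 = 1886 N·m counterclockwise.
Sandbag: 23 × 9.81 = 225.6 N down at 2.4 m → arm 3.6 m, τ = 225.6 × 3.6 = 812.2 N·m counterclockwise.
Net moment of the loads = 3596 N·m counterclockwise.
The upward force F acts at the left end, arm 6 m, giving F × 6 clockwise.
For rotational equilibrium, F × 6 = 3596, so F = 3596 / 6 = 599 N.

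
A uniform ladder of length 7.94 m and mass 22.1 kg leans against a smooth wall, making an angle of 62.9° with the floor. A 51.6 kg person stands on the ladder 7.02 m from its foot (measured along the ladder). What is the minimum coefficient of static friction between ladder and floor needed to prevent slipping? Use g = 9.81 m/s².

μ_min ≈ 0.393

About the foot of the ladder:
Ladder weight 22.1×9.81 = 216.8 N acts at 3.97 m along the ladder; its horizontal arm is 3.97·cos62.9° = 1.809 m → τ = 392.2 N·m clockwise.
Person: 51.6×9.81 = 506.2 N at 7.02 m → arm 3.198 m → τ = 1619 N·m clockwise.
Wall normal N acts horizontally at the top; its moment arm is the height L sinθ = 7.94·sin62.9° = 7.068 m, counterclockwise.
For rotational equilibrium, N × 7.068 = 2011, so N = 284.5 N.
ΣFx = 0 ⇒ f = N_wall = 284.5 N. ΣFy = 0 ⇒ N_floor = 723 N.
μ_min = f / N_floor = 284.5 / 723 = 0.393.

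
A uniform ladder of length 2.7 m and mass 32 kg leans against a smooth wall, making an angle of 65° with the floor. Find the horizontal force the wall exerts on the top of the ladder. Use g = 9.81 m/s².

N_wall ≈ 73.2 N

Taking torques about the foot of the ladder:
Ladder weight 32×9.81 = 313.9 N acts at 1.35 m along the ladder; its horizontal arm is 1.35·cos65° = 0.5705 m → τ = 179.1 N·m clockwise.
Wall normal N acts horizontally at the top; its moment arm is the height L sinθ = 2.7·sin65° = 2.447 m, counterclockwise.
Στ = 0 ⇒ N × 2.447 = 179.1 ⇒ N = 73.2 N.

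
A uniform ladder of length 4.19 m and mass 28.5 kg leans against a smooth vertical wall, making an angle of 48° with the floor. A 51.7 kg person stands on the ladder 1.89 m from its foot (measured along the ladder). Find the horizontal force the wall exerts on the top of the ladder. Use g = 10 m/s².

Sum moments about the foot of the ladder (the floor normal and friction both act there and drop out).
Ladder weight 28.5×10 = 285 N acts at 2.095 m along the ladder; its horizontal arm is 2.095·cos48° = 1.402 m → τ = 399.6 N·m clockwise.
Person: 51.7×10 = 517 N at 1.89 m → arm 1.265 m → τ = 654 N·m clockwise.
Wall normal N acts horizontally at the top; its moment arm is the height L sinθ = 4.19·sin48° = 3.114 m, counterclockwise.
Στ = 0 ⇒ N × 3.114 = 1054 ⇒ N = 338 N.

N_wall ≈ 338 N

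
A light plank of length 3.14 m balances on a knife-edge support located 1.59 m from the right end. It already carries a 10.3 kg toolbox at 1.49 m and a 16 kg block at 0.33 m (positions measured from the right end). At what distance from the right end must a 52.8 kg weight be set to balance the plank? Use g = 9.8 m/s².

About the knife-edge support (at 1.59 m from the right end):
Toolbox: 10.3 × 9.8 = 100.9 N down at 1.49 m → arm 0.1 m, τ = 100.9 × 0.1 = 10.09 N·m clockwise.
Block: 16 × 9.8 = 156.8 N down at 0.33 m → arm 1.26 m, τ = 156.8 × 1.26 = 197.6 N·m clockwise.
Net moment of existing loads = 207.7 N·m clockwise.
The weight weighs 52.8 × 9.8 = 517.4 N and must supply an equal counterclockwise moment, so its lever arm about the knife-edge support is 207.7 / 517.4 = 0.401 m.
That puts it at 1.59 + 0.401 = 1.99 m from the right end.

x ≈ 1.99 m from the right end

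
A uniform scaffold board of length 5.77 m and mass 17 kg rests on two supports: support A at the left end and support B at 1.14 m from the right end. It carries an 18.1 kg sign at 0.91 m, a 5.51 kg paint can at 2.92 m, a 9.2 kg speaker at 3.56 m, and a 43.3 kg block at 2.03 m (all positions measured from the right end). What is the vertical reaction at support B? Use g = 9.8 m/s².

R_B ≈ 709 N

About support A:
Beam weight: 17 × 9.8 = 166.6 N down at 2.885 m → arm 2.885 m, τ = 166.6 × 2.885 = 480.6 N·m clockwise.
Sign: 18.1 × 9.8 = 177.4 N down at 0.91 m → arm 4.86 m, τ = 177.4 × 4.86 = 862.2 N·m clockwise.
Paint can: 5.51 × 9.8 = 54 N down at 2.92 m → arm 2.85 m, τ = 54 × 2.85 = 153.9 N·m clockwise.
Speaker: 9.2 × 9.8 = 90.16 N down at 3.56 m → arm 2.21 m, τ = 90.16 × 2.21 = 199.3 N·m clockwise.
Block: 43.3 × 9.8 = 424.3 N down at 2.03 m → arm 3.74 m, τ = 424.3 × 3.74 = 1587 N·m clockwise.
Net load moment about support A = 3283 N·m clockwise.
Reaction R at support B is upward at 1.14 m, arm 4.63 m → moment R × 4.63 counterclockwise.
For rotational equilibrium, R × 4.63 = 3283, so R = 709 N.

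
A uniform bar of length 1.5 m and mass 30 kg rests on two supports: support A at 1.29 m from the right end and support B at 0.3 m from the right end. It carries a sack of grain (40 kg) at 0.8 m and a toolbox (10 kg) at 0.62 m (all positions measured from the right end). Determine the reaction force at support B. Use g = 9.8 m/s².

R_B ≈ 421 N

About support A:
Beam weight: 30 × 9.8 = 294 N down at 0.75 m → arm 0.54 m, τ = 294 × 0.54 = 158.8 N·m clockwise.
Sack of grain: 40 × 9.8 = 392 N down at 0.8 m → arm 0.49 m, τ = 392 × 0.49 = 192.1 N·m clockwise.
Toolbox: 10 × 9.8 = 98 N down at 0.62 m → arm 0.67 m, τ = 98 × 0.67 = 65.66 N·m clockwise.
Net load moment about support A = 416.6 N·m clockwise.
Reaction R at support B is upward at 0.3 m, arm 0.99 m → moment R × 0.99 counterclockwise.
Setting net torque to zero: R × 0.99 = 416.6 → R = 421 N.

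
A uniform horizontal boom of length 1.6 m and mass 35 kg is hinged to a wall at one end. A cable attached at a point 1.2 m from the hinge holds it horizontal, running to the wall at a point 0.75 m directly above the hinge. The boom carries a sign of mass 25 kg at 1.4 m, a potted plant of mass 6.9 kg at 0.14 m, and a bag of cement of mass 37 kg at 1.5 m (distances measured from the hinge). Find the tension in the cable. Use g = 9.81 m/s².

About the hinge:
Beam weight: 35 × 9.81 = 343.4 N down at 0.8 m → arm 0.8 m, τ = 343.4 × 0.8 = 274.7 N·m clockwise.
Sign: 25 × 9.81 = 245.2 N down at 1.4 m → arm 1.4 m, τ = 245.2 × 1.4 = 343.3 N·m clockwise.
Potted plant: 6.9 × 9.81 = 67.69 N down at 0.14 m → arm 0.14 m, τ = 67.69 × 0.14 = 9.477 N·m clockwise.
Bag of cement: 37 × 9.81 = 363 N down at 1.5 m → arm 1.5 m, τ = 363 × 1.5 = 544.5 N·m clockwise.
Total clockwise load moment = 1172 N·m.
The cable tension T acts at 1.2 m; only its component perpendicular to the boom, T sinθ, produces torque. sinθ = h/√(h²+d²) = 0.75/√(0.75²+1.2²) = 0.53.
Balancing moments: T × 1.2 × 0.53 = 1172, giving T = 1172 / 0.636 = 1840 N.

T ≈ 1840 N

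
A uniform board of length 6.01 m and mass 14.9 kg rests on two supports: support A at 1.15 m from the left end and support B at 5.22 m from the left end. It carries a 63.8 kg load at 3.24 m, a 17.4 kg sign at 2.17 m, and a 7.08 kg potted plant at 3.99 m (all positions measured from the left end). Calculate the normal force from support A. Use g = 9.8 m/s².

R_A ≈ 532 N

About support B:
Beam weight: 14.9 × 9.8 = 146 N down at 3.005 m → arm 2.215 m, τ = 146 × 2.215 = 323.4 N·m counterclockwise.
Load: 63.8 × 9.8 = 625.2 N down at 3.24 m → arm 1.98 m, τ = 625.2 × 1.98 = 1238 N·m counterclockwise.
Sign: 17.4 × 9.8 = 170.5 N down at 2.17 m → arm 3.05 m, τ = 170.5 × 3.05 = 520 N·m counterclockwise.
Potted plant: 7.08 × 9.8 = 69.38 N down at 3.99 m → arm 1.23 m, τ = 69.38 × 1.23 = 85.34 N·m counterclockwise.
Net load moment about support B = 2167 N·m counterclockwise.
Reaction R at support A is upward at 1.15 m, arm 4.07 m → moment R × 4.07 clockwise.
Balancing moments: R × 4.07 = 2167, giving R = 532 N.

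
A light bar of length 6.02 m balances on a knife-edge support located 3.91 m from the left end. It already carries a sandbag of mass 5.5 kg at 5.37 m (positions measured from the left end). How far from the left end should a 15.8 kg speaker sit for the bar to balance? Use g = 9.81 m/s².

Taking torques about the knife-edge support (at 3.91 m from the left end):
Sandbag: 5.5 × 9.81 = 53.96 N down at 5.37 m → arm 1.46 m, τ = 53.96 × 1.46 = 78.78 N·m clockwise.
Net moment of existing loads = 78.78 N·m clockwise.
The speaker weighs 15.8 × 9.81 = 155 N and must supply an equal counterclockwise moment, so its lever arm about the knife-edge support is 78.78 / 155 = 0.508 m.
That puts it at 3.91 − 0.508 = 3.4 m from the left end.

x ≈ 3.4 m from the left end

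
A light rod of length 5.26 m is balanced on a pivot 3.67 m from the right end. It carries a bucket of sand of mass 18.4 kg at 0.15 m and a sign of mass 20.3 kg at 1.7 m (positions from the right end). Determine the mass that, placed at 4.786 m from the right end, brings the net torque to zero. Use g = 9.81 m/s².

Take moments about the pivot (at 3.67 m from the right end).
Bucket of sand: 18.4 × 9.81 = 180.5 N down at 0.15 m → arm 3.52 m, τ = 180.5 × 3.52 = 635.4 N·m clockwise.
Sign: 20.3 × 9.81 = 199.1 N down at 1.7 m → arm 1.97 m, τ = 199.1 × 1.97 = 392.2 N·m clockwise.
Net moment of known loads = 1028 N·m clockwise.
An unknown mass m at 4.786 m has arm 1.116 m; its moment is m·g·1.116 counterclockwise.
Setting net torque to zero: m × 9.81 × 1.116 = 1028 → m = 1028 / (9.81 × 1.116) = 93.9 kg.

m ≈ 93.9 kg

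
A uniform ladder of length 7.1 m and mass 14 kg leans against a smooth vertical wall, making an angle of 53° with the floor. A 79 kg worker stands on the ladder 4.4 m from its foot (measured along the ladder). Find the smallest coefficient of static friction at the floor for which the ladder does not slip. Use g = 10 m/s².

μ_min ≈ 0.453

Sum moments about the foot of the ladder (the floor normal and friction both act there and drop out).
Ladder weight 14×10 = 140 N acts at 3.55 m along the ladder; its horizontal arm is 3.55·cos53° = 2.136 m → τ = 299 N·m clockwise.
Worker: 79×10 = 790 N at 4.4 m → arm 2.648 m → τ = 2092 N·m clockwise.
Wall normal N acts horizontally at the top; its moment arm is the height L sinθ = 7.1·sin53° = 5.67 m, counterclockwise.
Balancing moments: N × 5.67 = 2391, giving N = 421.7 N.
ΣFx = 0 ⇒ f = N_wall = 421.7 N. ΣFy = 0 ⇒ N_floor = 930 N.
μ_min = f / N_floor = 421.7 / 930 = 0.453.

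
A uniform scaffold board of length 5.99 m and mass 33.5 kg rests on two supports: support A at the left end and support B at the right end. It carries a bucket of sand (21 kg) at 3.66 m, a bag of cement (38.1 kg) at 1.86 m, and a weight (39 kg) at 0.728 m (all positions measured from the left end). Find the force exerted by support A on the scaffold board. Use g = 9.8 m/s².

Choose support B as the axis so its reaction then has zero moment arm.
Beam weight: 33.5 × 9.8 = 328.3 N down at 2.995 m → arm 2.995 m, τ = 328.3 × 2.995 = 983.3 N·m counterclockwise.
Bucket of sand: 21 × 9.8 = 205.8 N down at 3.66 m → arm 2.33 m, τ = 205.8 × 2.33 = 479.5 N·m counterclockwise.
Bag of cement: 38.1 × 9.8 = 373.4 N down at 1.86 m → arm 4.13 m, τ = 373.4 × 4.13 = 1542 N·m counterclockwise.
Weight: 39 × 9.8 = 382.2 N down at 0.728 m → arm 5.262 m, τ = 382.2 × 5.262 = 2011 N·m counterclockwise.
Net load moment about support B = 5016 N·m counterclockwise.
Reaction R at support A is upward at 0 m, arm 5.99 m → moment R × 5.99 clockwise.
Setting net torque to zero: R × 5.99 = 5016 → R = 837 N.

R_A ≈ 837 N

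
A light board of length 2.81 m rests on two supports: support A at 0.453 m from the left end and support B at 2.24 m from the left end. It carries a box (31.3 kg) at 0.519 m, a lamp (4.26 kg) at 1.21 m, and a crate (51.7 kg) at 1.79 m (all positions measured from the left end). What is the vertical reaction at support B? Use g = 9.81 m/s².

Taking torques about support A:
Box: 31.3 × 9.81 = 307.1 N down at 0.519 m → arm 0.066 m, τ = 307.1 × 0.066 = 20.27 N·m clockwise.
Lamp: 4.26 × 9.81 = 41.79 N down at 1.21 m → arm 0.757 m, τ = 41.79 × 0.757 = 31.64 N·m clockwise.
Crate: 51.7 × 9.81 = 507.2 N down at 1.79 m → arm 1.337 m, τ = 507.2 × 1.337 = 678.1 N·m clockwise.
Net load moment about support A = 730 N·m clockwise.
Reaction R at support B is upward at 2.24 m, arm 1.787 m → moment R × 1.787 counterclockwise.
For rotational equilibrium, R × 1.787 = 730, so R = 409 N.

R_B ≈ 409 N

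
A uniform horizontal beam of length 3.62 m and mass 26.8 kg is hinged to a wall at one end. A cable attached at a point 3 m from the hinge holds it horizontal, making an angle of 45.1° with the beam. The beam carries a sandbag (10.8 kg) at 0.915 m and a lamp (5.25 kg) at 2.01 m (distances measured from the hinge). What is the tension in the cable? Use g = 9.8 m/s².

Sum moments about the hinge (the unknown hinge reaction has zero arm there).
Beam weight: 26.8 × 9.8 = 262.6 N down at 1.81 m → arm 1.81 m, τ = 262.6 × 1.81 = 475.3 N·m clockwise.
Sandbag: 10.8 × 9.8 = 105.8 N down at 0.915 m → arm 0.915 m, τ = 105.8 × 0.915 = 96.81 N·m clockwise.
Lamp: 5.25 × 9.8 = 51.45 N down at 2.01 m → arm 2.01 m, τ = 51.45 × 2.01 = 103.4 N·m clockwise.
Total clockwise load moment = 675.5 N·m.
The cable tension T acts at 3 m; only its component perpendicular to the beam, T sinθ, produces torque. sin 45.1° = 0.7083.
Balancing moments: T × 3 × 0.7083 = 675.5, giving T = 675.5 / 2.125 = 318 N.

T ≈ 318 N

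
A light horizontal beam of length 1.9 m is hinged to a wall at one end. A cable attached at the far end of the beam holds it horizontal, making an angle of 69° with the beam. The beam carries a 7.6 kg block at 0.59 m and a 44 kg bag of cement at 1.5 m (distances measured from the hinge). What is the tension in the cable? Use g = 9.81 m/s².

T ≈ 390 N

Take moments about the hinge.
Block: 7.6 × 9.81 = 74.56 N down at 0.59 m → arm 0.59 m, τ = 74.56 × 0.59 = 43.99 N·m clockwise.
Bag of cement: 44 × 9.81 = 431.6 N down at 1.5 m → arm 1.5 m, τ = 431.6 × 1.5 = 647.4 N·m clockwise.
Total clockwise load moment = 691.4 N·m.
The cable tension T acts at 1.9 m; only its component perpendicular to the beam, T sinθ, produces torque. sin 69° = 0.9336.
Στ = 0 ⇒ T × 1.9 × 0.9336 = 691.4 ⇒ T = 691.4 / 1.774 = 390 N.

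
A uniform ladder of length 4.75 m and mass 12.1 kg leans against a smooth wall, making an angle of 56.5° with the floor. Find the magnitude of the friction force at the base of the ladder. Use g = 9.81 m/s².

f ≈ 39.3 N

Take moments about the foot of the ladder.
Ladder weight 12.1×9.81 = 118.7 N acts at 2.375 m along the ladder; its horizontal arm is 2.375·cos56.5° = 1.311 m → τ = 155.6 N·m clockwise.
Wall normal N acts horizontally at the top; its moment arm is the height L sinθ = 4.75·sin56.5° = 3.961 m, counterclockwise.
For rotational equilibrium, N × 3.961 = 155.6, so N = 39.3 N.
ΣFx = 0: friction at the foot balances the wall's push, so f = N_wall = 39.3 N.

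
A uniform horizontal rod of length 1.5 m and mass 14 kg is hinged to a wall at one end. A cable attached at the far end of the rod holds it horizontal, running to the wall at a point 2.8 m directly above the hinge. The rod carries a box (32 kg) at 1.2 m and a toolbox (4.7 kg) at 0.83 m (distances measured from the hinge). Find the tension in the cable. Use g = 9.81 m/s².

T ≈ 392 N

Choose the hinge as the axis so the unknown hinge reaction has zero arm there.
Beam weight: 14 × 9.81 = 137.3 N down at 0.75 m → arm 0.75 m, τ = 137.3 × 0.75 = 103 N·m clockwise.
Box: 32 × 9.81 = 313.9 N down at 1.2 m → arm 1.2 m, τ = 313.9 × 1.2 = 376.7 N·m clockwise.
Toolbox: 4.7 × 9.81 = 46.11 N down at 0.83 m → arm 0.83 m, τ = 46.11 × 0.83 = 38.27 N·m clockwise.
Total clockwise load moment = 518 N·m.
The cable tension T acts at 1.5 m; only its component perpendicular to the rod, T sinθ, produces torque. sinθ = h/√(h²+d²) = 2.8/√(2.8²+1.5²) = 0.8815.
Στ = 0 ⇒ T × 1.5 × 0.8815 = 518 ⇒ T = 518 / 1.322 = 392 N.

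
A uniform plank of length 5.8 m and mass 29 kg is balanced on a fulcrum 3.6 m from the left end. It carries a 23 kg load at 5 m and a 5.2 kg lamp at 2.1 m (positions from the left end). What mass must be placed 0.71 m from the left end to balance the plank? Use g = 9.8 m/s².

Take moments about the fulcrum (at 3.6 m from the left end).
Beam weight: 29 × 9.8 = 284.2 N down at 2.9 m → arm 0.7 m, τ = 284.2 × 0.7 = 198.9 N·m counterclockwise.
Load: 23 × 9.8 = 225.4 N down at 5 m → arm 1.4 m, τ = 225.4 × 1.4 = 315.6 N·m clockwise.
Lamp: 5.2 × 9.8 = 50.96 N down at 2.1 m → arm 1.5 m, τ = 50.96 × 1.5 = 76.44 N·m counterclockwise.
Net moment of known loads = 40.26 N·m clockwise.
An unknown mass m at 0.71 m has arm 2.89 m; its moment is m·g·2.89 counterclockwise.
Balancing moments: m × 9.8 × 2.89 = 40.26, giving m = 40.26 / (9.8 × 2.89) = 1.42 kg.

m ≈ 1.42 kg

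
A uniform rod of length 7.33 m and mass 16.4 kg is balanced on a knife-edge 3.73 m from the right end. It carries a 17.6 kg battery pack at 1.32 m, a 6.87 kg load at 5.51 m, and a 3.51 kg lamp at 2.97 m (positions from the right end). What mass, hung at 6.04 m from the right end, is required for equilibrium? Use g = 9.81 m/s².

Take moments about the knife-edge (at 3.73 m from the right end).
Beam weight: 16.4 × 9.81 = 160.9 N down at 3.665 m → arm 0.065 m, τ = 160.9 × 0.065 = 10.46 N·m clockwise.
Battery pack: 17.6 × 9.81 = 172.7 N down at 1.32 m → arm 2.41 m, τ = 172.7 × 2.41 = 416.2 N·m clockwise.
Load: 6.87 × 9.81 = 67.39 N down at 5.51 m → arm 1.78 m, τ = 67.39 × 1.78 = 120 N·m counterclockwise.
Lamp: 3.51 × 9.81 = 34.43 N down at 2.97 m → arm 0.76 m, τ = 34.43 × 0.76 = 26.17 N·m clockwise.
Net moment of known loads = 332.8 N·m clockwise.
An unknown mass m at 6.04 m has arm 2.31 m; its moment is m·g·2.31 counterclockwise.
Setting net torque to zero: m × 9.81 × 2.31 = 332.8 → m = 332.8 / (9.81 × 2.31) = 14.7 kg.

m ≈ 14.7 kg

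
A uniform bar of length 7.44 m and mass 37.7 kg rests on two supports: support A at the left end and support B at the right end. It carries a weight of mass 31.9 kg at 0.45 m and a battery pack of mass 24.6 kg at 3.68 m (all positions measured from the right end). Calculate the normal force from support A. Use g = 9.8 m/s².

R_A ≈ 323 N

About support B:
Beam weight: 37.7 × 9.8 = 369.5 N down at 3.72 m → arm 3.72 m, τ = 369.5 × 3.72 = 1375 N·m counterclockwise.
Weight: 31.9 × 9.8 = 312.6 N down at 0.45 m → arm 0.45 m, τ = 312.6 × 0.45 = 140.7 N·m counterclockwise.
Battery pack: 24.6 × 9.8 = 241.1 N down at 3.68 m → arm 3.68 m, τ = 241.1 × 3.68 = 887.2 N·m counterclockwise.
Net load moment about support B = 2403 N·m counterclockwise.
Reaction R at support A is upward at 7.44 m, arm 7.44 m → moment R × 7.44 clockwise.
Balancing moments: R × 7.44 = 2403, giving R = 323 N.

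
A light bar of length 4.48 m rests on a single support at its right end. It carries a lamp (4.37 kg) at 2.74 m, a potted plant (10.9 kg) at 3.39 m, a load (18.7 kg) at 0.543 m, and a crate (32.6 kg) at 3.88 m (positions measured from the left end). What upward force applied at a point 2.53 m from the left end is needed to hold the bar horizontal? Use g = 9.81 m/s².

F ≈ 567 N

Take moments about the right end.
Lamp: 4.37 × 9.81 = 42.87 N down at 2.74 m → arm 1.74 m, τ = 42.87 × 1.74 = 74.59 N·m counterclockwise.
Potted plant: 10.9 × 9.81 = 106.9 N down at 3.39 m → arm 1.09 m, τ = 106.9 × 1.09 = 116.5 N·m counterclockwise.
Load: 18.7 × 9.81 = 183.4 N down at 0.543 m → arm 3.937 m, τ = 183.4 × 3.937 = 722 N·m counterclockwise.
Crate: 32.6 × 9.81 = 319.8 N down at 3.88 m → arm 0.6 m, τ = 319.8 × 0.6 = 191.9 N·m counterclockwise.
Net moment of the loads = 1105 N·m counterclockwise.
The upward force F acts at a point 2.53 m from the left end, arm 1.95 m, giving F × 1.95 clockwise.
Balancing moments: F × 1.95 = 1105, giving F = 1105 / 1.95 = 567 N.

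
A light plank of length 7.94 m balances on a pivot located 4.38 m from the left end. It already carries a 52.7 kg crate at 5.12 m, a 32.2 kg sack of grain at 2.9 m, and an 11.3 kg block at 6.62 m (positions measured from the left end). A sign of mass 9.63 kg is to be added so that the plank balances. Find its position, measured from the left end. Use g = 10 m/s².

Taking torques about the pivot (at 4.38 m from the left end):
Crate: 52.7 × 10 = 527 N down at 5.12 m → arm 0.74 m, τ = 527 × 0.74 = 390 N·m clockwise.
Sack of grain: 32.2 × 10 = 322 N down at 2.9 m → arm 1.48 m, τ = 322 × 1.48 = 476.6 N·m counterclockwise.
Block: 11.3 × 10 = 113 N down at 6.62 m → arm 2.24 m, τ = 113 × 2.24 = 253.1 N·m clockwise.
Net moment of existing loads = 166.5 N·m clockwise.
The sign weighs 9.63 × 10 = 96.3 N and must supply an equal counterclockwise moment, so its lever arm about the pivot is 166.5 / 96.3 = 1.73 m.
That puts it at 4.38 − 1.73 = 2.65 m from the left end.

x ≈ 2.65 m from the left end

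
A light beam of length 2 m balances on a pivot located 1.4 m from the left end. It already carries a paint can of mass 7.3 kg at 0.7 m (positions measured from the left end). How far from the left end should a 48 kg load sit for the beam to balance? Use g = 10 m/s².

About the pivot (at 1.4 m from the left end):
Paint can: 7.3 × 10 = 73 N down at 0.7 m → arm 0.7 m, τ = 73 × 0.7 = 51.1 N·m counterclockwise.
Net moment of existing loads = 51.1 N·m counterclockwise.
The load weighs 48 × 10 = 480 N and must supply an equal clockwise moment, so its lever arm about the pivot is 51.1 / 480 = 0.106 m.
That puts it at 1.4 + 0.106 = 1.51 m from the left end.

x ≈ 1.51 m from the left end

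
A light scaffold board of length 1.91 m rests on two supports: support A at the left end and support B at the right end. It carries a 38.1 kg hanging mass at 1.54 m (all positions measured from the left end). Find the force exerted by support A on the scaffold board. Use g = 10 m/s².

R_A ≈ 73.8 N

About support B:
Hanging mass: 38.1 × 10 = 381 N down at 1.54 m → arm 0.37 m, τ = 381 × 0.37 = 141 N·m counterclockwise.
Net load moment about support B = 141 N·m counterclockwise.
Reaction R at support A is upward at 0 m, arm 1.91 m → moment R × 1.91 clockwise.
Στ = 0 ⇒ R × 1.91 = 141 ⇒ R = 73.8 N.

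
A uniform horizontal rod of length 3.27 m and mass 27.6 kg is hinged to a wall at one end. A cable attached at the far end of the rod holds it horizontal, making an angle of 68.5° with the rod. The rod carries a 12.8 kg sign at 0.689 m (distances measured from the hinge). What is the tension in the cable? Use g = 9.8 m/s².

T ≈ 174 N

Taking torques about the hinge:
Beam weight: 27.6 × 9.8 = 270.5 N down at 1.635 m → arm 1.635 m, τ = 270.5 × 1.635 = 442.3 N·m clockwise.
Sign: 12.8 × 9.8 = 125.4 N down at 0.689 m → arm 0.689 m, τ = 125.4 × 0.689 = 86.4 N·m clockwise.
Total clockwise load moment = 528.7 N·m.
The cable tension T acts at 3.27 m; only its component perpendicular to the rod, T sinθ, produces torque. sin 68.5° = 0.9304.
Balancing moments: T × 3.27 × 0.9304 = 528.7, giving T = 528.7 / 3.042 = 174 N.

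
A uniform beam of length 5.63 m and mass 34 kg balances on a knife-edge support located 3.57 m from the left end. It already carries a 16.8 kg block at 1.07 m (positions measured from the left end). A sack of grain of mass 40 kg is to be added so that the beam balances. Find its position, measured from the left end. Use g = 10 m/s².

x ≈ 5.26 m from the left end

Choose the knife-edge support (at 3.57 m from the left end) as the axis so the support reaction has zero arm there.
Beam weight: 34 × 10 = 340 N down at 2.815 m → arm 0.755 m, τ = 340 × 0.755 = 256.7 N·m counterclockwise.
Block: 16.8 × 10 = 168 N down at 1.07 m → arm 2.5 m, τ = 168 × 2.5 = 420 N·m counterclockwise.
Net moment of existing loads = 676.7 N·m counterclockwise.
The sack of grain weighs 40 × 10 = 400 N and must supply an equal clockwise moment, so its lever arm about the knife-edge support is 676.7 / 400 = 1.69 m.
That puts it at 3.57 + 1.69 = 5.26 m from the left end.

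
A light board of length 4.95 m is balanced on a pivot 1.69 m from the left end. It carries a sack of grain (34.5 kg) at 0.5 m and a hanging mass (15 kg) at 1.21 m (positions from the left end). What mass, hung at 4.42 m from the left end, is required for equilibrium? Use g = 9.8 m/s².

About the pivot (at 1.69 m from the left end):
Sack of grain: 34.5 × 9.8 = 338.1 N down at 0.5 m → arm 1.19 m, τ = 338.1 × 1.19 = 402.3 N·m counterclockwise.
Hanging mass: 15 × 9.8 = 147 N down at 1.21 m → arm 0.48 m, τ = 147 × 0.48 = 70.56 N·m counterclockwise.
Net moment of known loads = 472.9 N·m counterclockwise.
An unknown mass m at 4.42 m has arm 2.73 m; its moment is m·g·2.73 clockwise.
Στ = 0 ⇒ m × 9.8 × 2.73 = 472.9 ⇒ m = 472.9 / (9.8 × 2.73) = 17.7 kg.

m ≈ 17.7 kg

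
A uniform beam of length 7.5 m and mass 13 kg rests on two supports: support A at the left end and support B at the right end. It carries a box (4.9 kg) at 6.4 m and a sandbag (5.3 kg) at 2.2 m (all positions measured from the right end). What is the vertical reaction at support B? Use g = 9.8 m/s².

About support A:
Beam weight: 13 × 9.8 = 127.4 N down at 3.75 m → arm 3.75 m, τ = 127.4 × 3.75 = 477.8 N·m clockwise.
Box: 4.9 × 9.8 = 48.02 N down at 6.4 m → arm 1.1 m, τ = 48.02 × 1.1 = 52.82 N·m clockwise.
Sandbag: 5.3 × 9.8 = 51.94 N down at 2.2 m → arm 5.3 m, τ = 51.94 × 5.3 = 275.3 N·m clockwise.
Net load moment about support A = 805.9 N·m clockwise.
Reaction R at support B is upward at 0 m, arm 7.5 m → moment R × 7.5 counterclockwise.
For rotational equilibrium, R × 7.5 = 805.9, so R = 107 N.

R_B ≈ 107 N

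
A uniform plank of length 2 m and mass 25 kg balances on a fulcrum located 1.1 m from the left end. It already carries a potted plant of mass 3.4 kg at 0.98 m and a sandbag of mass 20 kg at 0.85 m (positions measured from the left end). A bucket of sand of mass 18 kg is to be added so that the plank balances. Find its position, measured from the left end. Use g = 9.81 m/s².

x ≈ 1.54 m from the left end

Take moments about the fulcrum (at 1.1 m from the left end).
Beam weight: 25 × 9.81 = 245.2 N down at 1 m → arm 0.1 m, τ = 245.2 × 0.1 = 24.52 N·m counterclockwise.
Potted plant: 3.4 × 9.81 = 33.35 N down at 0.98 m → arm 0.12 m, τ = 33.35 × 0.12 = 4.002 N·m counterclockwise.
Sandbag: 20 × 9.81 = 196.2 N down at 0.85 m → arm 0.25 m, τ = 196.2 × 0.25 = 49.05 N·m counterclockwise.
Net moment of existing loads = 77.57 N·m counterclockwise.
The bucket of sand weighs 18 × 9.81 = 176.6 N and must supply an equal clockwise moment, so its lever arm about the fulcrum is 77.57 / 176.6 = 0.439 m.
That puts it at 1.1 + 0.439 = 1.54 m from the left end.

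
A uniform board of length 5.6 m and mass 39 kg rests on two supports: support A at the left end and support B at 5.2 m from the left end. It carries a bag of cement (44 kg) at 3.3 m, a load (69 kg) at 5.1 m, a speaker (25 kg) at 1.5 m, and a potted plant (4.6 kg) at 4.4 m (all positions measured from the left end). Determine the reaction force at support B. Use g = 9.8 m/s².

About support A:
Beam weight: 39 × 9.8 = 382.2 N down at 2.8 m → arm 2.8 m, τ = 382.2 × 2.8 = 1070 N·m clockwise.
Bag of cement: 44 × 9.8 = 431.2 N down at 3.3 m → arm 3.3 m, τ = 431.2 × 3.3 = 1423 N·m clockwise.
Load: 69 × 9.8 = 676.2 N down at 5.1 m → arm 5.1 m, τ = 676.2 × 5.1 = 3449 N·m clockwise.
Speaker: 25 × 9.8 = 245 N down at 1.5 m → arm 1.5 m, τ = 245 × 1.5 = 367.5 N·m clockwise.
Potted plant: 4.6 × 9.8 = 45.08 N down at 4.4 m → arm 4.4 m, τ = 45.08 × 4.4 = 198.4 N·m clockwise.
Net load moment about support A = 6508 N·m clockwise.
Reaction R at support B is upward at 5.2 m, arm 5.2 m → moment R × 5.2 counterclockwise.
Balancing moments: R × 5.2 = 6508, giving R = 1250 N.

R_B ≈ 1250 N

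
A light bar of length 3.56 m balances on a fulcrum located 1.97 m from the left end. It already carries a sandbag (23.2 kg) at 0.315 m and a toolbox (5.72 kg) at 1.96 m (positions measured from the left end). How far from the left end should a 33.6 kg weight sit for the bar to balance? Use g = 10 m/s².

x ≈ 3.11 m from the left end

Sum moments about the fulcrum (at 1.97 m from the left end) (the support reaction has zero arm there).
Sandbag: 23.2 × 10 = 232 N down at 0.315 m → arm 1.655 m, τ = 232 × 1.655 = 384 N·m counterclockwise.
Toolbox: 5.72 × 10 = 57.2 N down at 1.96 m → arm 0.01 m, τ = 57.2 × 0.01 = 0.572 N·m counterclockwise.
Net moment of existing loads = 384.6 N·m counterclockwise.
The weight weighs 33.6 × 10 = 336 N and must supply an equal clockwise moment, so its lever arm about the fulcrum is 384.6 / 336 = 1.14 m.
That puts it at 1.97 + 1.14 = 3.11 m from the left end.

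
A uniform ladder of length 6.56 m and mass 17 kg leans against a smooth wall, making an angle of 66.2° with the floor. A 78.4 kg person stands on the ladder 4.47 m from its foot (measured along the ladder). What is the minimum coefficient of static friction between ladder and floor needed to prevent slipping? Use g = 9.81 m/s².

μ_min ≈ 0.286

Taking torques about the foot of the ladder:
Ladder weight 17×9.81 = 166.8 N acts at 3.28 m along the ladder; its horizontal arm is 3.28·cos66.2° = 1.324 m → τ = 220.8 N·m clockwise.
Person: 78.4×9.81 = 769.1 N at 4.47 m → arm 1.804 m → τ = 1387 N·m clockwise.
Wall normal N acts horizontally at the top; its moment arm is the height L sinθ = 6.56·sin66.2° = 6.002 m, counterclockwise.
Balancing moments: N × 6.002 = 1608, giving N = 267.9 N.
ΣFx = 0 ⇒ f = N_wall = 267.9 N. ΣFy = 0 ⇒ N_floor = 935.9 N.
μ_min = f / N_floor = 267.9 / 935.9 = 0.286.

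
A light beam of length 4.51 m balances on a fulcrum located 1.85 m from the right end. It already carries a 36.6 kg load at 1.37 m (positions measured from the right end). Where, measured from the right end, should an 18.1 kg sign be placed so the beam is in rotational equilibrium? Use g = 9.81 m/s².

Take moments about the fulcrum (at 1.85 m from the right end).
Load: 36.6 × 9.81 = 359 N down at 1.37 m → arm 0.48 m, τ = 359 × 0.48 = 172.3 N·m clockwise.
Net moment of existing loads = 172.3 N·m clockwise.
The sign weighs 18.1 × 9.81 = 177.6 N and must supply an equal counterclockwise moment, so its lever arm about the fulcrum is 172.3 / 177.6 = 0.97 m.
That puts it at 1.85 + 0.97 = 2.82 m from the right end.

x ≈ 2.82 m from the right end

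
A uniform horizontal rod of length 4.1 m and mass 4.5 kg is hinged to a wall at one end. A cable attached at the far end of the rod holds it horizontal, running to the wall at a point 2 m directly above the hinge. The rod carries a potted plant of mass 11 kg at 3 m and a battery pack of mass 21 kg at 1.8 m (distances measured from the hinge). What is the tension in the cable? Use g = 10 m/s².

T ≈ 445 N

Taking torques about the hinge:
Beam weight: 4.5 × 10 = 45 N down at 2.05 m → arm 2.05 m, τ = 45 × 2.05 = 92.25 N·m clockwise.
Potted plant: 11 × 10 = 110 N down at 3 m → arm 3 m, τ = 110 × 3 = 330 N·m clockwise.
Battery pack: 21 × 10 = 210 N down at 1.8 m → arm 1.8 m, τ = 210 × 1.8 = 378 N·m clockwise.
Total clockwise load moment = 800.2 N·m.
The cable tension T acts at 4.1 m; only its component perpendicular to the rod, T sinθ, produces torque. sinθ = h/√(h²+d²) = 2/√(2²+4.1²) = 0.4384.
For rotational equilibrium, T × 4.1 × 0.4384 = 800.2, so T = 800.2 / 1.797 = 445 N.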